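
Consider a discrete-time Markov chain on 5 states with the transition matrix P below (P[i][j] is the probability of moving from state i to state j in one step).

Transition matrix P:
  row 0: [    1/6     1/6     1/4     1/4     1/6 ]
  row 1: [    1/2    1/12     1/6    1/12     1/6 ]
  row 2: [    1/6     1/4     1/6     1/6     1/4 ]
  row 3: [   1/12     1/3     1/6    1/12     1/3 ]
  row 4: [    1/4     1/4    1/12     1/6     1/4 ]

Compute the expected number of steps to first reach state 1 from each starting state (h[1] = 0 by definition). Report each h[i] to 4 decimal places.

h = [4.3129, 0.0000, 4.0085, 3.6786, 4.0338]

First-step conditioning: h[1] = 0; for i ≠ 1, h[i] = 1 + Σ_k P[i][k]·h[k].
  h[0] = 1 + 1/6·h[0] + 1/4·h[2] + 1/4·h[3] + 1/6·h[4]
  h[2] = 1 + 1/6·h[0] + 1/6·h[2] + 1/6·h[3] + 1/4·h[4]
  h[3] = 1 + 1/12·h[0] + 1/6·h[2] + 1/12·h[3] + 1/3·h[4]
  h[4] = 1 + 1/4·h[0] + 1/12·h[2] + 1/6·h[3] + 1/4·h[4]
Solving the 4×4 linear system over states ≠ 1 gives exactly h = [2040/473, 0, 1896/473, 1740/473, 1908/473] (h[1] = 0 is the target).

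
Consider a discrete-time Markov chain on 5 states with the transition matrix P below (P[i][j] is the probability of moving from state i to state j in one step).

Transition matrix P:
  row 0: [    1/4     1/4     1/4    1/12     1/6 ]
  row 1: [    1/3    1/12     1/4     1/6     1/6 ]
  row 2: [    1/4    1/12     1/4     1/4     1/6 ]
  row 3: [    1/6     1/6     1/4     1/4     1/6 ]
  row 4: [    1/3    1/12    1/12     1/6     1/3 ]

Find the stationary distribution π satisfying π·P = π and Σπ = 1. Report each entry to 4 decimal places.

Balance equations π_j = Σ_i π_i·P[i][j]:
  π_0 = 1/4·π_0 + 1/3·π_1 + 1/4·π_2 + 1/6·π_3 + 1/3·π_4
  π_1 = 1/4·π_0 + 1/12·π_1 + 1/12·π_2 + 1/6·π_3 + 1/12·π_4
  π_2 = 1/4·π_0 + 1/4·π_1 + 1/4·π_2 + 1/4·π_3 + 1/12·π_4
  π_3 = 1/12·π_0 + 1/6·π_1 + 1/4·π_2 + 1/4·π_3 + 1/6·π_4
  normalize: π_0 + π_1 + π_2 + π_3 + π_4 = 1
Solving the linear system gives exactly π = [2231/8460, 601/4230, 13/60, 751/4230, 1/5].

π = [0.2637, 0.1421, 0.2167, 0.1775, 0.2000]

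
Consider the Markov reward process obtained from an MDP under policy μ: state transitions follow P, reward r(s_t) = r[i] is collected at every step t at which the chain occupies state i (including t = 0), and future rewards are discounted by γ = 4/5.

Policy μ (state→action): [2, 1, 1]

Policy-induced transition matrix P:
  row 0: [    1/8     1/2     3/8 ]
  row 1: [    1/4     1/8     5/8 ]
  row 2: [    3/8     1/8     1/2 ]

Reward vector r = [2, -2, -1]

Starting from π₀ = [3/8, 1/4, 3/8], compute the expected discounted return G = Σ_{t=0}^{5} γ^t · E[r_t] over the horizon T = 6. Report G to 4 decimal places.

t=0: π = [0.3750, 0.2500, 0.3750], E[r] = -0.1250, γ^t·E[r] = -0.125000, running G = -0.125000
t=1: π = [0.2500, 0.2656, 0.4844], E[r] = -0.5156, γ^t·E[r] = -0.412500, running G = -0.537500
t=2: π = [0.2793, 0.2188, 0.5020], E[r] = -0.3809, γ^t·E[r] = -0.243750, running G = -0.781250
t=3: π = [0.2778, 0.2297, 0.4924], E[r] = -0.3962, γ^t·E[r] = -0.202875, running G = -0.984125
t=4: π = [0.2768, 0.2292, 0.4940], E[r] = -0.3987, γ^t·E[r] = -0.163313, running G = -1.147438
t=5: π = [0.2771, 0.2288, 0.4940], E[r] = -0.3974, γ^t·E[r] = -0.130211, running G = -1.277649

G = -1.2776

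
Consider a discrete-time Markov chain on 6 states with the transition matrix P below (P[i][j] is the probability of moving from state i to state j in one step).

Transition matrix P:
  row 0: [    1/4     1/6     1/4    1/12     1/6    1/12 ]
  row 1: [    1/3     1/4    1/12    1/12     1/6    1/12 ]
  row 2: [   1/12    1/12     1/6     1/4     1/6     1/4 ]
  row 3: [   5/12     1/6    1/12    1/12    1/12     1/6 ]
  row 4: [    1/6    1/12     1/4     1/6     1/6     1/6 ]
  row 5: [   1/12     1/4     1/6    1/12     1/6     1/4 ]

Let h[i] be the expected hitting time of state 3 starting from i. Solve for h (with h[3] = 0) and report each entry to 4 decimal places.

h = [7.7216, 7.9367, 6.5386, 0.0000, 7.0718, 7.8614]

First-step conditioning: h[3] = 0; for i ≠ 3, h[i] = 1 + Σ_k P[i][k]·h[k].
  h[0] = 1 + 1/4·h[0] + 1/6·h[1] + 1/4·h[2] + 1/6·h[4] + 1/12·h[5]
  h[1] = 1 + 1/3·h[0] + 1/4·h[1] + 1/12·h[2] + 1/6·h[4] + 1/12·h[5]
  h[2] = 1 + 1/12·h[0] + 1/12·h[1] + 1/6·h[2] + 1/6·h[4] + 1/4·h[5]
  h[4] = 1 + 1/6·h[0] + 1/12·h[1] + 1/4·h[2] + 1/6·h[4] + 1/6·h[5]
  h[5] = 1 + 1/12·h[0] + 1/4·h[1] + 1/6·h[2] + 1/6·h[4] + 1/4·h[5]
Solving the 5×5 linear system over states ≠ 3 gives exactly h = [51696/6695, 53136/6695, 43776/6695, 0, 3642/515, 52632/6695] (h[3] = 0 is the target).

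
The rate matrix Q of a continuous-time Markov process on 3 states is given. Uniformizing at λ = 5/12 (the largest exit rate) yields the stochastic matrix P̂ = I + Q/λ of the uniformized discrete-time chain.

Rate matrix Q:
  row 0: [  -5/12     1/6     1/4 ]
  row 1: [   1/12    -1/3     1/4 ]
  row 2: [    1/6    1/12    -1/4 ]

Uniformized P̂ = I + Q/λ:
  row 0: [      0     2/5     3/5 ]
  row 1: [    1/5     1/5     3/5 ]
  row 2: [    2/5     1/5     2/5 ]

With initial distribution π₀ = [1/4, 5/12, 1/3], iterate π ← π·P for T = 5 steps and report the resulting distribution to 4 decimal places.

t=0: π = [0.2500, 0.4167, 0.3333]
t=1: π = [0.2167, 0.2500, 0.5333]
t=2: π = [0.2633, 0.2433, 0.4933]
t=3: π = [0.2460, 0.2527, 0.5013]
t=4: π = [0.2511, 0.2492, 0.4997]
t=5: π = [0.2497, 0.2502, 0.5001]

π = [0.2497, 0.2502, 0.5001]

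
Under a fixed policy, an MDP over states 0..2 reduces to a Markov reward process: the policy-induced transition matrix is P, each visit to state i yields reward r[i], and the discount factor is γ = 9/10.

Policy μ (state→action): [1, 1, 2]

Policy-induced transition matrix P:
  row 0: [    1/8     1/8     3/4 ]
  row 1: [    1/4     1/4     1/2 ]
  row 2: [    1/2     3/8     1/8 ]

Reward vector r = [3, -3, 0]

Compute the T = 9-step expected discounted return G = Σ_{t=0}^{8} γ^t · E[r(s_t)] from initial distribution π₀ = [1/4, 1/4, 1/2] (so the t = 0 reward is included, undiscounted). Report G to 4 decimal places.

G = 0.8264

t=0: π = [0.2500, 0.2500, 0.5000], E[r] = 0.0000, γ^t·E[r] = 0.000000, running G = 0.000000
t=1: π = [0.3438, 0.2813, 0.3750], E[r] = 0.1875, γ^t·E[r] = 0.168750, running G = 0.168750
t=2: π = [0.3008, 0.2539, 0.4453], E[r] = 0.1406, γ^t·E[r] = 0.113906, running G = 0.282656
t=3: π = [0.3237, 0.2681, 0.4082], E[r] = 0.1670, γ^t·E[r] = 0.121737, running G = 0.404394
t=4: π = [0.3116, 0.2606, 0.4279], E[r] = 0.1531, γ^t·E[r] = 0.100433, running G = 0.504827
t=5: π = [0.3180, 0.2645, 0.4174], E[r] = 0.1604, γ^t·E[r] = 0.094742, running G = 0.599569
t=6: π = [0.3146, 0.2624, 0.4230], E[r] = 0.1565, γ^t·E[r] = 0.083194, running G = 0.682762
t=7: π = [0.3164, 0.2635, 0.4200], E[r] = 0.1586, γ^t·E[r] = 0.075863, running G = 0.758625
t=8: π = [0.3155, 0.2630, 0.4216], E[r] = 0.1575, γ^t·E[r] = 0.067805, running G = 0.826431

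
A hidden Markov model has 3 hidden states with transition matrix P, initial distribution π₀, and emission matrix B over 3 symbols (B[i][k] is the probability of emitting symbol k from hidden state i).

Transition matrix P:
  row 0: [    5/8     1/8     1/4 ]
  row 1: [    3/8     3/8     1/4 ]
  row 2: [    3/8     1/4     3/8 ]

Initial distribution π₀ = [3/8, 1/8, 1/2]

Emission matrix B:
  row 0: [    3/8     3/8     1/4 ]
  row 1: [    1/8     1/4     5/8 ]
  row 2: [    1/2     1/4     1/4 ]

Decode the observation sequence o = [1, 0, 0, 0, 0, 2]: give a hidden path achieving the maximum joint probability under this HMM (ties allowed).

path = [0, 0, 0, 0, 0, 0]

t=0: δ = [1.406e-01, 3.125e-02, 1.250e-01]  (obs o_0=1)
t=1: δ = [3.296e-02, 3.906e-03, 2.344e-02]  ψ = [0, 2, 2]  (obs o_1=0)
t=2: δ = [7.725e-03, 7.324e-04, 4.395e-03]  ψ = [0, 2, 2]  (obs o_2=0)
t=3: δ = [1.810e-03, 1.373e-04, 9.656e-04]  ψ = [0, 2, 0]  (obs o_3=0)
t=4: δ = [4.243e-04, 3.017e-05, 2.263e-04]  ψ = [0, 2, 0]  (obs o_4=0)
t=5: δ = [6.630e-05, 3.536e-05, 2.652e-05]  ψ = [0, 2, 0]  (obs o_5=2)
backtrack: best end state = 0; path = [0, 0, 0, 0, 0, 0]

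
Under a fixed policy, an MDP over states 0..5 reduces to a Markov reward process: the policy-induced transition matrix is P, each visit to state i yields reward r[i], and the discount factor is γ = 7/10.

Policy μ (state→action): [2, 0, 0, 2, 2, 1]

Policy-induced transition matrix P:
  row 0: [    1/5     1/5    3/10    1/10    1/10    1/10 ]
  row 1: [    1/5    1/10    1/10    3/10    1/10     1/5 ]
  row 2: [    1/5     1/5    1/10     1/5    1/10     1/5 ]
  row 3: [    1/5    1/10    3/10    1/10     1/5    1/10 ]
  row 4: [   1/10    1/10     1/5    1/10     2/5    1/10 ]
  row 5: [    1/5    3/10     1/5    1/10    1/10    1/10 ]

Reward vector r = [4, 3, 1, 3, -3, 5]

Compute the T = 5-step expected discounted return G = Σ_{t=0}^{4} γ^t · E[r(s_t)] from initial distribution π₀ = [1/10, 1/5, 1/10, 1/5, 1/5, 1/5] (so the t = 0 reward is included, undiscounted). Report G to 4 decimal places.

G = 5.6802

t=0: π = [0.1000, 0.2000, 0.1000, 0.2000, 0.2000, 0.2000], E[r] = 2.1000, γ^t·E[r] = 2.100000, running G = 2.100000
t=1: π = [0.1800, 0.1600, 0.2000, 0.1500, 0.1800, 0.1300], E[r] = 1.9600, γ^t·E[r] = 1.372000, running G = 3.472000
t=2: π = [0.1820, 0.1640, 0.1970, 0.1520, 0.1690, 0.1360], E[r] = 2.0460, γ^t·E[r] = 1.002540, running G = 4.474540
t=3: π = [0.1831, 0.1651, 0.1973, 0.1525, 0.1659, 0.1361], E[r] = 2.0653, γ^t·E[r] = 0.708398, running G = 5.182938
t=4: π = [0.1834, 0.1653, 0.1973, 0.1528, 0.1650, 0.1362], E[r] = 2.0711, γ^t·E[r] = 0.497278, running G = 5.680216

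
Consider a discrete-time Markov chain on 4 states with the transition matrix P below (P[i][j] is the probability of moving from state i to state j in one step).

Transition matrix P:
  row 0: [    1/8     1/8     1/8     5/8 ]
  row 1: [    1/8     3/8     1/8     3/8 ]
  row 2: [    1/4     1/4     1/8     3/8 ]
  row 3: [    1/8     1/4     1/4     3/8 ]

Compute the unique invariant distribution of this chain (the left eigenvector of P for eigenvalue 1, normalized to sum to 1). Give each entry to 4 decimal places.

π = [0.1471, 0.2647, 0.1765, 0.4118]

Balance equations π_j = Σ_i π_i·P[i][j]:
  π_0 = 1/8·π_0 + 1/8·π_1 + 1/4·π_2 + 1/8·π_3
  π_1 = 1/8·π_0 + 3/8·π_1 + 1/4·π_2 + 1/4·π_3
  π_2 = 1/8·π_0 + 1/8·π_1 + 1/8·π_2 + 1/4·π_3
  normalize: π_0 + π_1 + π_2 + π_3 = 1
Solving the linear system gives exactly π = [5/34, 9/34, 3/17, 7/17].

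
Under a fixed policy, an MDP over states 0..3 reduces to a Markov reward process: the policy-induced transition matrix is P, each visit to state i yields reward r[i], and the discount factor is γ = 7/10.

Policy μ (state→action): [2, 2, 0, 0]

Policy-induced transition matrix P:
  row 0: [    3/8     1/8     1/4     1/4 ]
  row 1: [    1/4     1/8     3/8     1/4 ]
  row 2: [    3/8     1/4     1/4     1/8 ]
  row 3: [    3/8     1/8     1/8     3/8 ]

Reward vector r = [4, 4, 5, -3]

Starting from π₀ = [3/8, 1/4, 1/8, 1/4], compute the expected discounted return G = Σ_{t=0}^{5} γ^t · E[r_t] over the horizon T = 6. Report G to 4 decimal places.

t=0: π = [0.3750, 0.2500, 0.1250, 0.2500], E[r] = 2.3750, γ^t·E[r] = 2.375000, running G = 2.375000
t=1: π = [0.3438, 0.1406, 0.2500, 0.2656], E[r] = 2.3906, γ^t·E[r] = 1.673438, running G = 4.048438
t=2: π = [0.3574, 0.1563, 0.2344, 0.2520], E[r] = 2.4707, γ^t·E[r] = 1.210645, running G = 5.259082
t=3: π = [0.3555, 0.1543, 0.2380, 0.2522], E[r] = 2.4727, γ^t·E[r] = 0.848121, running G = 6.107203
t=4: π = [0.3557, 0.1548, 0.2378, 0.2518], E[r] = 2.4754, γ^t·E[r] = 0.594337, running G = 6.701540
t=5: π = [0.3557, 0.1547, 0.2379, 0.2518], E[r] = 2.4756, γ^t·E[r] = 0.416077, running G = 7.117617

G = 7.1176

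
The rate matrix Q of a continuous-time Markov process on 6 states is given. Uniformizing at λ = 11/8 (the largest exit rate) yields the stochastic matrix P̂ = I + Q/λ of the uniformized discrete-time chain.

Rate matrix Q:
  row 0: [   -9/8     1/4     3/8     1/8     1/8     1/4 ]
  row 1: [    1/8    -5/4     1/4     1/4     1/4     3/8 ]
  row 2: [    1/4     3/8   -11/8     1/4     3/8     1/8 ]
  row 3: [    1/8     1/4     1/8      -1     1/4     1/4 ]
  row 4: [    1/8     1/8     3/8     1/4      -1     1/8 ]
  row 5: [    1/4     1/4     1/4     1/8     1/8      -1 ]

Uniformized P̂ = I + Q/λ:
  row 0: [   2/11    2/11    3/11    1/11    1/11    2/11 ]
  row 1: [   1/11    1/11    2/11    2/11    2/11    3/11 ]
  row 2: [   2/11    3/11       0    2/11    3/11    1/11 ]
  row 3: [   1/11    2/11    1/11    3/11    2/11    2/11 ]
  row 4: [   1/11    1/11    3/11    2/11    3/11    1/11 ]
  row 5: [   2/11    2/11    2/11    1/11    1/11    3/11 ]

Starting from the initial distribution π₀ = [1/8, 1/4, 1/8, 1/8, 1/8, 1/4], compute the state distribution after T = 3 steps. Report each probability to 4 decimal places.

π = [0.1350, 0.1650, 0.1659, 0.1676, 0.1841, 0.1823]

t=0: π = [0.1250, 0.2500, 0.1250, 0.1250, 0.1250, 0.2500]
t=1: π = [0.1364, 0.1591, 0.1705, 0.1591, 0.1705, 0.2045]
t=2: π = [0.1374, 0.1674, 0.1643, 0.1653, 0.1818, 0.1839]
t=3: π = [0.1350, 0.1650, 0.1659, 0.1676, 0.1841, 0.1823]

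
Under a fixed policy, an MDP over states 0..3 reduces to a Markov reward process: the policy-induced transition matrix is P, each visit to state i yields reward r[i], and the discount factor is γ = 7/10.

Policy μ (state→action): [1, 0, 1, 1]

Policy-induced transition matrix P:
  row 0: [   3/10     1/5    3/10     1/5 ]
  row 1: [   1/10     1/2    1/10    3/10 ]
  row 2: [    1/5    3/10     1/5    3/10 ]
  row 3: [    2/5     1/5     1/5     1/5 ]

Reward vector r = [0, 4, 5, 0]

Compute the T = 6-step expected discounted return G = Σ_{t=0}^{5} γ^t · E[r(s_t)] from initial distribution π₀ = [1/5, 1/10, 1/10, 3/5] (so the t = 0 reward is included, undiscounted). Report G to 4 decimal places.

t=0: π = [0.2000, 0.1000, 0.1000, 0.6000], E[r] = 0.9000, γ^t·E[r] = 0.900000, running G = 0.900000
t=1: π = [0.3300, 0.2400, 0.2100, 0.2200], E[r] = 2.0100, γ^t·E[r] = 1.407000, running G = 2.307000
t=2: π = [0.2530, 0.2930, 0.2090, 0.2450], E[r] = 2.2170, γ^t·E[r] = 1.086330, running G = 3.393330
t=3: π = [0.2450, 0.3088, 0.1960, 0.2502], E[r] = 2.2152, γ^t·E[r] = 0.759814, running G = 4.153144
t=4: π = [0.2437, 0.3122, 0.1936, 0.2505], E[r] = 2.2171, γ^t·E[r] = 0.532316, running G = 4.685460
t=5: π = [0.2432, 0.3130, 0.1931, 0.2506], E[r] = 2.2178, γ^t·E[r] = 0.372753, running G = 5.058213

G = 5.0582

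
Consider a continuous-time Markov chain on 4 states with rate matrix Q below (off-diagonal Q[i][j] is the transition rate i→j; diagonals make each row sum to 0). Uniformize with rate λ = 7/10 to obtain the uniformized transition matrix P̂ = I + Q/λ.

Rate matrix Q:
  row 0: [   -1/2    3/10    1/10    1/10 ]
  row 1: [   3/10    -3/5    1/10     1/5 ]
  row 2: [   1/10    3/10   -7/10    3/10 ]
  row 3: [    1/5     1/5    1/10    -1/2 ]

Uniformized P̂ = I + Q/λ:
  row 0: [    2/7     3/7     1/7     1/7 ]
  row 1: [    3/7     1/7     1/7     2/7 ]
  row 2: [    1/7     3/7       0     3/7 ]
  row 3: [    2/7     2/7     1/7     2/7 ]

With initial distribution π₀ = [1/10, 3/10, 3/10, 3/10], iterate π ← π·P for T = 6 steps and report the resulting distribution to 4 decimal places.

π = [0.3114, 0.3045, 0.1250, 0.2591]

t=0: π = [0.1000, 0.3000, 0.3000, 0.3000]
t=1: π = [0.2857, 0.3000, 0.1000, 0.3143]
t=2: π = [0.3143, 0.2980, 0.1286, 0.2592]
t=3: π = [0.3099, 0.3064, 0.1245, 0.2592]
t=4: π = [0.3117, 0.3040, 0.1251, 0.2592]
t=5: π = [0.3113, 0.3047, 0.1250, 0.2591]
t=6: π = [0.3114, 0.3045, 0.1250, 0.2591]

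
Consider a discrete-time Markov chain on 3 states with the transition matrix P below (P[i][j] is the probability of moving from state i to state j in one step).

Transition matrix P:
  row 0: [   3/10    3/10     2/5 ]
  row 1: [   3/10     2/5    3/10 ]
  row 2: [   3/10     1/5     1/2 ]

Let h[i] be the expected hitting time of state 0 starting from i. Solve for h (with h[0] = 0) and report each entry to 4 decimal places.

First-step conditioning: h[0] = 0; for i ≠ 0, h[i] = 1 + Σ_k P[i][k]·h[k].
  h[1] = 1 + 2/5·h[1] + 3/10·h[2]
  h[2] = 1 + 1/5·h[1] + 1/2·h[2]
Solving the 2×2 linear system over states ≠ 0 gives exactly h = [0, 10/3, 10/3] (h[0] = 0 is the target).

h = [0.0000, 3.3333, 3.3333]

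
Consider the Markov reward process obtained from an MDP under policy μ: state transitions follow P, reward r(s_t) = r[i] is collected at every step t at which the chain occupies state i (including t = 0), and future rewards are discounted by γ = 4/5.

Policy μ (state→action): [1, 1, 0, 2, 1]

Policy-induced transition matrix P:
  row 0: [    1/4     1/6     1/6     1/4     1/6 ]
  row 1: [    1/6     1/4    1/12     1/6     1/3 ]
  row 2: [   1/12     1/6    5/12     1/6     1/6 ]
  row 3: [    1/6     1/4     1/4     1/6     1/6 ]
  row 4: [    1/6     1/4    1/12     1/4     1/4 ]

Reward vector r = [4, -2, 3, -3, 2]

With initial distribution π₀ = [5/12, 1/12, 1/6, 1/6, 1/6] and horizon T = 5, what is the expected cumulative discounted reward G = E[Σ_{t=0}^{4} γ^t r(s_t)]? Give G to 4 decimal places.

t=0: π = [0.4167, 0.0833, 0.1667, 0.1667, 0.1667], E[r] = 1.8333, γ^t·E[r] = 1.833333, running G = 1.833333
t=1: π = [0.1875, 0.2014, 0.2014, 0.2153, 0.1944], E[r] = 0.6944, γ^t·E[r] = 0.555556, running G = 2.388889
t=2: π = [0.1655, 0.2176, 0.2020, 0.1985, 0.2164], E[r] = 0.6701, γ^t·E[r] = 0.428889, running G = 2.817778
t=3: π = [0.1636, 0.2194, 0.1975, 0.1985, 0.2210], E[r] = 0.6548, γ^t·E[r] = 0.335259, running G = 3.153037
t=4: π = [0.1638, 0.2199, 0.1959, 0.1987, 0.2216], E[r] = 0.6504, γ^t·E[r] = 0.266397, running G = 3.419434

G = 3.4194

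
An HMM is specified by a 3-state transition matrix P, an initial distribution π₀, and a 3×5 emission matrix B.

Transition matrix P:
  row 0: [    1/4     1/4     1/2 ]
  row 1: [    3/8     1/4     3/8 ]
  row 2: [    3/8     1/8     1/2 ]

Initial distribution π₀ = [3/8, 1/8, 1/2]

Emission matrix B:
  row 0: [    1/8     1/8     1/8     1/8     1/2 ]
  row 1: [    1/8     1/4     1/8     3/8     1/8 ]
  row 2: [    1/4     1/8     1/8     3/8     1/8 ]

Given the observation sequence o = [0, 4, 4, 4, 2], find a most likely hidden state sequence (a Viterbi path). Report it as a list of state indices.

path = [2, 0, 0, 0, 2]

t=0: δ = [4.688e-02, 1.562e-02, 1.250e-01]  (obs o_0=0)
t=1: δ = [2.344e-02, 1.953e-03, 7.812e-03]  ψ = [2, 2, 2]  (obs o_1=4)
t=2: δ = [2.930e-03, 7.324e-04, 1.465e-03]  ψ = [0, 0, 0]  (obs o_2=4)
t=3: δ = [3.662e-04, 9.155e-05, 1.831e-04]  ψ = [0, 0, 0]  (obs o_3=4)
t=4: δ = [1.144e-05, 1.144e-05, 2.289e-05]  ψ = [0, 0, 0]  (obs o_4=2)
backtrack: best end state = 2; path = [2, 0, 0, 0, 2]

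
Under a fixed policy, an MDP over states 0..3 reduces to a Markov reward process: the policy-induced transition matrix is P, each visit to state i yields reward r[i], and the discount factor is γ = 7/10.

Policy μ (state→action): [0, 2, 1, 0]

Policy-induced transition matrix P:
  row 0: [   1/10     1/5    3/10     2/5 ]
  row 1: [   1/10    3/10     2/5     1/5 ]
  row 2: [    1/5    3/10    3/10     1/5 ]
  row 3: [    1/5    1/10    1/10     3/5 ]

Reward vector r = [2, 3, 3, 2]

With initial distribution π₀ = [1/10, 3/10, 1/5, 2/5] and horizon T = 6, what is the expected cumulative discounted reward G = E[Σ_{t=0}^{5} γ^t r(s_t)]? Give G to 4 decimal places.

G = 7.2645

t=0: π = [0.1000, 0.3000, 0.2000, 0.4000], E[r] = 2.5000, γ^t·E[r] = 2.500000, running G = 2.500000
t=1: π = [0.1600, 0.2100, 0.2500, 0.3800], E[r] = 2.4600, γ^t·E[r] = 1.722000, running G = 4.222000
t=2: π = [0.1630, 0.2080, 0.2450, 0.3840], E[r] = 2.4530, γ^t·E[r] = 1.201970, running G = 5.423970
t=3: π = [0.1629, 0.2069, 0.2440, 0.3862], E[r] = 2.4509, γ^t·E[r] = 0.840659, running G = 6.264629
t=4: π = [0.1630, 0.2065, 0.2435, 0.3871], E[r] = 2.4499, γ^t·E[r] = 0.588226, running G = 6.852854
t=5: π = [0.1631, 0.2063, 0.2432, 0.3874], E[r] = 2.4495, γ^t·E[r] = 0.411691, running G = 7.264545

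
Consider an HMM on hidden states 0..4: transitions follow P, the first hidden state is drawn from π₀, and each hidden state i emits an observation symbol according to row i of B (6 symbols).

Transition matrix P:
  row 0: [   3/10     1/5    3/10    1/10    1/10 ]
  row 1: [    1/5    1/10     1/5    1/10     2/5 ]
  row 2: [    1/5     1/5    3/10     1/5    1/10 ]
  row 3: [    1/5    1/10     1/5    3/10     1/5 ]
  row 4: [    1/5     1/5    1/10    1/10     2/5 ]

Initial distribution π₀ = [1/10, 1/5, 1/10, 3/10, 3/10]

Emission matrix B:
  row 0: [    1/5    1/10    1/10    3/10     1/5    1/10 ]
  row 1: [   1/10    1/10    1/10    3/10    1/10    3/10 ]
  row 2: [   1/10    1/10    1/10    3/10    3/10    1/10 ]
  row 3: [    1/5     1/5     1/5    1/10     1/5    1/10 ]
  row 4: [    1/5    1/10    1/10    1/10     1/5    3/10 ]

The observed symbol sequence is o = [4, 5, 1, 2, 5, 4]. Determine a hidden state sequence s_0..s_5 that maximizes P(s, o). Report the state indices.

t=0: δ = [2.000e-02, 2.000e-02, 3.000e-02, 6.000e-02, 6.000e-02]  (obs o_0=4)
t=1: δ = [1.200e-03, 3.600e-03, 1.200e-03, 1.800e-03, 7.200e-03]  ψ = [3, 4, 3, 3, 4]  (obs o_1=5)
t=2: δ = [1.440e-04, 1.440e-04, 7.200e-05, 1.440e-04, 2.880e-04]  ψ = [4, 4, 1, 4, 4]  (obs o_2=1)
t=3: δ = [5.760e-06, 5.760e-06, 4.320e-06, 8.640e-06, 1.152e-05]  ψ = [4, 4, 0, 3, 4]  (obs o_3=2)
t=4: δ = [2.304e-07, 6.912e-07, 1.728e-07, 2.592e-07, 1.382e-06]  ψ = [4, 4, 0, 3, 4]  (obs o_4=5)
t=5: δ = [5.530e-08, 2.765e-08, 4.147e-08, 2.765e-08, 1.106e-07]  ψ = [4, 4, 1, 4, 4]  (obs o_5=4)
backtrack: best end state = 4; path = [4, 4, 4, 4, 4, 4]

path = [4, 4, 4, 4, 4, 4]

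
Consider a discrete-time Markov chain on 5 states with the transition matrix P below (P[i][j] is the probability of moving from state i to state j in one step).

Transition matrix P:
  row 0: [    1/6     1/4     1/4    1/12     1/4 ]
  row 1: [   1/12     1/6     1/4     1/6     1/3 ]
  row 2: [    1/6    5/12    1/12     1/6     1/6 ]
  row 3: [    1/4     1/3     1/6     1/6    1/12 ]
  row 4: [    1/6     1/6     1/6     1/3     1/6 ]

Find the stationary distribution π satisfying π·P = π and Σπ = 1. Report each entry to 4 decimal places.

π = [0.1608, 0.2579, 0.1861, 0.1878, 0.2074]

Balance equations π_j = Σ_i π_i·P[i][j]:
  π_0 = 1/6·π_0 + 1/12·π_1 + 1/6·π_2 + 1/4·π_3 + 1/6·π_4
  π_1 = 1/4·π_0 + 1/6·π_1 + 5/12·π_2 + 1/3·π_3 + 1/6·π_4
  π_2 = 1/4·π_0 + 1/4·π_1 + 1/12·π_2 + 1/6·π_3 + 1/6·π_4
  π_3 = 1/12·π_0 + 1/6·π_1 + 1/6·π_2 + 1/6·π_3 + 1/3·π_4
  normalize: π_0 + π_1 + π_2 + π_3 + π_4 = 1
Solving the linear system gives exactly π = [4348/27035, 6972/27035, 1006/5407, 5078/27035, 5607/27035].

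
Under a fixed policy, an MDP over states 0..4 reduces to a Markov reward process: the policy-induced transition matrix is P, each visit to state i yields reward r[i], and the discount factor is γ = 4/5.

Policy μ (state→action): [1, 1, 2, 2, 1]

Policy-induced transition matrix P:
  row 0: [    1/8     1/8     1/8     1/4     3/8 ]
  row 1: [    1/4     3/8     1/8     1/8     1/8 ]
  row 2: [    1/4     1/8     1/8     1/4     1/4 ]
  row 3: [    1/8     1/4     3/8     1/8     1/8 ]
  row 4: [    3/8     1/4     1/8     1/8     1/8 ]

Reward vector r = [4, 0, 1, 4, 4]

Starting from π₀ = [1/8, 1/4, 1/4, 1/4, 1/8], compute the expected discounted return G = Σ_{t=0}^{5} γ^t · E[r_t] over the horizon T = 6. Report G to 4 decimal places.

G = 9.1207

t=0: π = [0.1250, 0.2500, 0.2500, 0.2500, 0.1250], E[r] = 2.2500, γ^t·E[r] = 2.250000, running G = 2.250000
t=1: π = [0.2188, 0.2344, 0.1875, 0.1719, 0.1875], E[r] = 2.5000, γ^t·E[r] = 2.000000, running G = 4.250000
t=2: π = [0.2246, 0.2285, 0.1680, 0.1758, 0.2031], E[r] = 2.5820, γ^t·E[r] = 1.652500, running G = 5.902500
t=3: π = [0.2253, 0.2295, 0.1689, 0.1741, 0.2021], E[r] = 2.5752, γ^t·E[r] = 1.318500, running G = 7.221000
t=4: π = [0.2253, 0.2294, 0.1685, 0.1743, 0.2025], E[r] = 2.5768, γ^t·E[r] = 1.055475, running G = 8.276475
t=5: π = [0.2254, 0.2294, 0.1686, 0.1742, 0.2024], E[r] = 2.5765, γ^t·E[r] = 0.844273, running G = 9.120748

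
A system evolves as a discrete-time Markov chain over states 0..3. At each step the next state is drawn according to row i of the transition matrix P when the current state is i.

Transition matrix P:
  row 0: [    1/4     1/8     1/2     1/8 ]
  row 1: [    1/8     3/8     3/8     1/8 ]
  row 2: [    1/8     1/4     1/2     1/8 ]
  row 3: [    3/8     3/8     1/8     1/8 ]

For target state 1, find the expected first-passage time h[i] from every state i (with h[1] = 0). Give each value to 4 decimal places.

First-step conditioning: h[1] = 0; for i ≠ 1, h[i] = 1 + Σ_k P[i][k]·h[k].
  h[0] = 1 + 1/4·h[0] + 1/2·h[2] + 1/8·h[3]
  h[2] = 1 + 1/8·h[0] + 1/2·h[2] + 1/8·h[3]
  h[3] = 1 + 3/8·h[0] + 1/8·h[2] + 1/8·h[3]
Solving the 3×3 linear system over states ≠ 1 gives exactly h = [512/109, 0, 448/109, 408/109] (h[1] = 0 is the target).

h = [4.6972, 0.0000, 4.1101, 3.7431]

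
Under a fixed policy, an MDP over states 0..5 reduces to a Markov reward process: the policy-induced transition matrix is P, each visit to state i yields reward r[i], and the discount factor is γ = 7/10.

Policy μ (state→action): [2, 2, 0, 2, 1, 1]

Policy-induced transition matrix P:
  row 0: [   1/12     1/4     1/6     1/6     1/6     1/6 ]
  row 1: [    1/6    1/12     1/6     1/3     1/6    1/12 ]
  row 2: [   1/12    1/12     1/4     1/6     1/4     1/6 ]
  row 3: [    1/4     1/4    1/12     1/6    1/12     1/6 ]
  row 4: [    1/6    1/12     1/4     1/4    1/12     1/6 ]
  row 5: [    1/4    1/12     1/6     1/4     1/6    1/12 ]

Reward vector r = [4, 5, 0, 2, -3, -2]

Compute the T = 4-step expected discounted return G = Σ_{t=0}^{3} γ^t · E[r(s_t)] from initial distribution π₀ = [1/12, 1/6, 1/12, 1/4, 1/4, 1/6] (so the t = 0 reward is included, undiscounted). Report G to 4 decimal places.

t=0: π = [0.0833, 0.1667, 0.0833, 0.2500, 0.2500, 0.1667], E[r] = 0.5833, γ^t·E[r] = 0.583333, running G = 0.583333
t=1: π = [0.1875, 0.1389, 0.1736, 0.2292, 0.1319, 0.1389], E[r] = 1.2292, γ^t·E[r] = 0.860417, running G = 1.443750
t=2: π = [0.1672, 0.1528, 0.1730, 0.2124, 0.1510, 0.1435], E[r] = 1.1175, γ^t·E[r] = 0.547564, running G = 1.991314
t=3: π = [0.1680, 0.1466, 0.1760, 0.2167, 0.1508, 0.1420], E[r] = 1.1019, γ^t·E[r] = 0.377952, running G = 2.369265

G = 2.3693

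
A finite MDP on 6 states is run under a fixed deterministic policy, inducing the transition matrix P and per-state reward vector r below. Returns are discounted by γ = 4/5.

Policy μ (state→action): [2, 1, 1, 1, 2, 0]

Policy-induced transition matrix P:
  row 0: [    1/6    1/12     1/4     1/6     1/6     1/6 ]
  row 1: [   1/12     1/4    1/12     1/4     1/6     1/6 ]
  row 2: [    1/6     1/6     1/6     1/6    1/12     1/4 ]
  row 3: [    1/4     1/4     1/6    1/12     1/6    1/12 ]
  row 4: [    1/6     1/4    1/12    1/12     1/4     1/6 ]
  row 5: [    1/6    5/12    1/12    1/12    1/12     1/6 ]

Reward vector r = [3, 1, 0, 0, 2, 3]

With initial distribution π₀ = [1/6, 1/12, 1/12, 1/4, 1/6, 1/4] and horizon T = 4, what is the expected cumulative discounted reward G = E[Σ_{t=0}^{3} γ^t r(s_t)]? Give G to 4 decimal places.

t=0: π = [0.1667, 0.0833, 0.0833, 0.2500, 0.1667, 0.2500], E[r] = 1.6667, γ^t·E[r] = 1.666667, running G = 1.666667
t=1: π = [0.1806, 0.2569, 0.1389, 0.1181, 0.1528, 0.1528], E[r] = 1.5625, γ^t·E[r] = 1.250000, running G = 2.916667
t=2: π = [0.1551, 0.2338, 0.1348, 0.1528, 0.1551, 0.1684], E[r] = 1.5145, γ^t·E[r] = 0.969259, running G = 3.885926
t=3: π = [0.1599, 0.2410, 0.1332, 0.1465, 0.1543, 0.1652], E[r] = 1.5249, γ^t·E[r] = 0.780741, running G = 4.666667

G = 4.6667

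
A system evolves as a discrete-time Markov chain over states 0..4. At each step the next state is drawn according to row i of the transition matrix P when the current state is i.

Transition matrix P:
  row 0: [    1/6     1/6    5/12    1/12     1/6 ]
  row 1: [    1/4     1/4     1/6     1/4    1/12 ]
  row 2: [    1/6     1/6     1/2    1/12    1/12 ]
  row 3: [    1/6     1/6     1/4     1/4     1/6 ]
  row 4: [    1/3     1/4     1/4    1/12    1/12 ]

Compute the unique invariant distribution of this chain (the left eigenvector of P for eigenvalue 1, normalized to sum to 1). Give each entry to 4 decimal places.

Balance equations π_j = Σ_i π_i·P[i][j]:
  π_0 = 1/6·π_0 + 1/4·π_1 + 1/6·π_2 + 1/6·π_3 + 1/3·π_4
  π_1 = 1/6·π_0 + 1/4·π_1 + 1/6·π_2 + 1/6·π_3 + 1/4·π_4
  π_2 = 5/12·π_0 + 1/6·π_1 + 1/2·π_2 + 1/4·π_3 + 1/4·π_4
  π_3 = 1/12·π_0 + 1/4·π_1 + 1/12·π_2 + 1/4·π_3 + 1/12·π_4
  normalize: π_0 + π_1 + π_2 + π_3 + π_4 = 1
Solving the linear system gives exactly π = [3137/15586, 1496/7793, 2780/7793, 2157/15586, 870/7793].

π = [0.2013, 0.1920, 0.3567, 0.1384, 0.1116]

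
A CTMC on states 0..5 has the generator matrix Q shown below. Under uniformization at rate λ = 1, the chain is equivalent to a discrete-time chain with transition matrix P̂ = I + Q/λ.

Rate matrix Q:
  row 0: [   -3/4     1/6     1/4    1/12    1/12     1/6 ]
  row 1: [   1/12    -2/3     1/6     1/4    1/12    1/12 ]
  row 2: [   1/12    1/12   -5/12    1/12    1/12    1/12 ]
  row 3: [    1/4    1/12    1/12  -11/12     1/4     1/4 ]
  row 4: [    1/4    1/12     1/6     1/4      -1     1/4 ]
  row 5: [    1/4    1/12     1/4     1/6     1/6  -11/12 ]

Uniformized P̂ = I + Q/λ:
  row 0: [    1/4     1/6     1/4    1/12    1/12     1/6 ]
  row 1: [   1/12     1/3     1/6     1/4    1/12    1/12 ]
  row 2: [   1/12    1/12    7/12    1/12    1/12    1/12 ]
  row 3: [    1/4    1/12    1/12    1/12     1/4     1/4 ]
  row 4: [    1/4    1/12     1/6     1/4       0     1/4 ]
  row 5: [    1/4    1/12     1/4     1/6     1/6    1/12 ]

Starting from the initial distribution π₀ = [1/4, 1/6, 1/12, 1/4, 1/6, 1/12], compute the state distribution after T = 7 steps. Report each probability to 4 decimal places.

π = [0.1764, 0.1308, 0.3111, 0.1348, 0.1083, 0.1386]

t=0: π = [0.2500, 0.1667, 0.0833, 0.2500, 0.1667, 0.0833]
t=1: π = [0.2083, 0.1458, 0.2083, 0.1458, 0.1181, 0.1736]
t=2: π = [0.1910, 0.1372, 0.2731, 0.1418, 0.1123, 0.1447]
t=3: π = [0.1816, 0.1335, 0.2966, 0.1370, 0.1097, 0.1416]
t=4: π = [0.1783, 0.1319, 0.3058, 0.1357, 0.1088, 0.1396]
t=5: π = [0.1771, 0.1312, 0.3093, 0.1351, 0.1085, 0.1389]
t=6: π = [0.1766, 0.1309, 0.3106, 0.1349, 0.1084, 0.1387]
t=7: π = [0.1764, 0.1308, 0.3111, 0.1348, 0.1083, 0.1386]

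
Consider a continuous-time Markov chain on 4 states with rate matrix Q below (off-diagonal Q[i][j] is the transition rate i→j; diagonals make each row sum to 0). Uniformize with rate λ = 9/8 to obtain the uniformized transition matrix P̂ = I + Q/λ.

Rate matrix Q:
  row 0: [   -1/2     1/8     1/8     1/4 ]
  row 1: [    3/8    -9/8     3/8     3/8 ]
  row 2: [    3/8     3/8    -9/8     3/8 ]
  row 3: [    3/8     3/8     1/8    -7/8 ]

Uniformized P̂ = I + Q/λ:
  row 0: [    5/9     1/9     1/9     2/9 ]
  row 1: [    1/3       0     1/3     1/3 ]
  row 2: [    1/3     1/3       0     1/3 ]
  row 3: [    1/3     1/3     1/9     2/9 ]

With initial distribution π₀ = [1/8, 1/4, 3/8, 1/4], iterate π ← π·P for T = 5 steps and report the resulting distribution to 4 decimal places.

π = [0.4284, 0.1788, 0.1356, 0.2572]

t=0: π = [0.1250, 0.2500, 0.3750, 0.2500]
t=1: π = [0.3611, 0.2222, 0.1250, 0.2917]
t=2: π = [0.4136, 0.1790, 0.1466, 0.2608]
t=3: π = [0.4252, 0.1818, 0.1346, 0.2584]
t=4: π = [0.4278, 0.1783, 0.1365, 0.2574]
t=5: π = [0.4284, 0.1788, 0.1356, 0.2572]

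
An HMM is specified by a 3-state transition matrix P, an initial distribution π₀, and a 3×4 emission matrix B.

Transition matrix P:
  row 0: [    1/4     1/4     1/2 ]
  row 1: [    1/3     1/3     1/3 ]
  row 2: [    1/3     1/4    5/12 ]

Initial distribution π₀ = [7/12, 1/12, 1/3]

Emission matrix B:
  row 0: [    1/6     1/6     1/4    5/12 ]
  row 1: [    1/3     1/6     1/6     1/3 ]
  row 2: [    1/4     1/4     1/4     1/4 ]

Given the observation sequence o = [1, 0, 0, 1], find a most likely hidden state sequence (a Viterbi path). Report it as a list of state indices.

path = [0, 2, 2, 2]

t=0: δ = [9.722e-02, 1.389e-02, 8.333e-02]  (obs o_0=1)
t=1: δ = [4.630e-03, 8.102e-03, 1.215e-02]  ψ = [2, 0, 0]  (obs o_1=0)
t=2: δ = [6.752e-04, 1.013e-03, 1.266e-03]  ψ = [2, 2, 2]  (obs o_2=0)
t=3: δ = [7.033e-05, 5.626e-05, 1.319e-04]  ψ = [2, 1, 2]  (obs o_3=1)
backtrack: best end state = 2; path = [0, 2, 2, 2]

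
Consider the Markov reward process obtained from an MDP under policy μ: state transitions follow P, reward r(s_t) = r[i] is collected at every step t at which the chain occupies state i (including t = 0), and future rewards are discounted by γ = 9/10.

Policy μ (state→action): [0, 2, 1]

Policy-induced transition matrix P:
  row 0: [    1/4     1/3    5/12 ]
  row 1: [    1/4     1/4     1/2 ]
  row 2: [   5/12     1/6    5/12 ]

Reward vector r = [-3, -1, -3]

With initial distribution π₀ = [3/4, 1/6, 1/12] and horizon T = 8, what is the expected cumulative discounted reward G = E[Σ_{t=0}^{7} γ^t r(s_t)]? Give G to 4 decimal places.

G = -14.3848

t=0: π = [0.7500, 0.1667, 0.0833], E[r] = -2.6667, γ^t·E[r] = -2.666667, running G = -2.666667
t=1: π = [0.2639, 0.3056, 0.4306], E[r] = -2.3889, γ^t·E[r] = -2.150000, running G = -4.816667
t=2: π = [0.3218, 0.2361, 0.4421], E[r] = -2.5278, γ^t·E[r] = -2.047500, running G = -6.864167
t=3: π = [0.3237, 0.2400, 0.4363], E[r] = -2.5201, γ^t·E[r] = -1.837125, running G = -8.701292
t=4: π = [0.3227, 0.2406, 0.4367], E[r] = -2.5188, γ^t·E[r] = -1.652569, running G = -10.353860
t=5: π = [0.3228, 0.2405, 0.4367], E[r] = -2.5190, γ^t·E[r] = -1.487438, running G = -11.841299
t=6: π = [0.3228, 0.2405, 0.4367], E[r] = -2.5190, γ^t·E[r] = -1.338695, running G = -13.179993
t=7: π = [0.3228, 0.2405, 0.4367], E[r] = -2.5190, γ^t·E[r] = -1.204824, running G = -14.384817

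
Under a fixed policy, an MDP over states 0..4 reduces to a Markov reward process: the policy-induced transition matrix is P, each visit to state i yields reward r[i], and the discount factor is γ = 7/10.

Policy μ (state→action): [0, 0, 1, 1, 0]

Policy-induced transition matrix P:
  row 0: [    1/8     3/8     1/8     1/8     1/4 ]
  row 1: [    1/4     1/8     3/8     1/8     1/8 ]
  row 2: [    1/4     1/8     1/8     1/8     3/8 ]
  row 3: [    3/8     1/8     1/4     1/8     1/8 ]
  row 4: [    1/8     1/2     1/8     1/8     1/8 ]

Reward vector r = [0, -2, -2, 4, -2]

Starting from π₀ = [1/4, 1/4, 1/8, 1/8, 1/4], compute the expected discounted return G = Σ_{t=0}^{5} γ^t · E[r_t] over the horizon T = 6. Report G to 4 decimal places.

t=0: π = [0.2500, 0.2500, 0.1250, 0.1250, 0.2500], E[r] = -0.7500, γ^t·E[r] = -0.750000, running G = -0.750000
t=1: π = [0.2031, 0.2813, 0.2031, 0.1250, 0.1875], E[r] = -0.8438, γ^t·E[r] = -0.590625, running G = -1.340625
t=2: π = [0.2168, 0.2461, 0.2109, 0.1250, 0.2012], E[r] = -0.8164, γ^t·E[r] = -0.400039, running G = -1.740664
t=3: π = [0.2134, 0.2546, 0.2021, 0.1250, 0.2048], E[r] = -0.8232, γ^t·E[r] = -0.282372, running G = -2.023036
t=4: π = [0.2133, 0.2552, 0.2043, 0.1250, 0.2022], E[r] = -0.8233, γ^t·E[r] = -0.197675, running G = -2.220711
t=5: π = [0.2137, 0.2542, 0.2044, 0.1250, 0.2027], E[r] = -0.8226, γ^t·E[r] = -0.138261, running G = -2.358972

G = -2.3590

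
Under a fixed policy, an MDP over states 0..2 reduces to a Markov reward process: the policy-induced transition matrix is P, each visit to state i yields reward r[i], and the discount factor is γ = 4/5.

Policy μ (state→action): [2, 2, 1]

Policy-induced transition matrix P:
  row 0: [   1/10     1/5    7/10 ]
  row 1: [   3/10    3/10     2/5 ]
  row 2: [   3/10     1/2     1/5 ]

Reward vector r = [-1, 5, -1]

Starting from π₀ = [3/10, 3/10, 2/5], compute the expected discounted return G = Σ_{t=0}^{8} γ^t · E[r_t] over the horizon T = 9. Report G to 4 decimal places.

G = 4.5363

t=0: π = [0.3000, 0.3000, 0.4000], E[r] = 0.8000, γ^t·E[r] = 0.800000, running G = 0.800000
t=1: π = [0.2400, 0.3500, 0.4100], E[r] = 1.1000, γ^t·E[r] = 0.880000, running G = 1.680000
t=2: π = [0.2520, 0.3580, 0.3900], E[r] = 1.1480, γ^t·E[r] = 0.734720, running G = 2.414720
t=3: π = [0.2496, 0.3528, 0.3976], E[r] = 1.1168, γ^t·E[r] = 0.571802, running G = 2.986522
t=4: π = [0.2501, 0.3546, 0.3954], E[r] = 1.1274, γ^t·E[r] = 0.461767, running G = 3.448288
t=5: π = [0.2500, 0.3541, 0.3960], E[r] = 1.1244, γ^t·E[r] = 0.368438, running G = 3.816726
t=6: π = [0.2500, 0.3542, 0.3958], E[r] = 1.1252, γ^t·E[r] = 0.294952, running G = 4.111678
t=7: π = [0.2500, 0.3542, 0.3958], E[r] = 1.1250, γ^t·E[r] = 0.235922, running G = 4.347600
t=8: π = [0.2500, 0.3542, 0.3958], E[r] = 1.1250, γ^t·E[r] = 0.188745, running G = 4.536345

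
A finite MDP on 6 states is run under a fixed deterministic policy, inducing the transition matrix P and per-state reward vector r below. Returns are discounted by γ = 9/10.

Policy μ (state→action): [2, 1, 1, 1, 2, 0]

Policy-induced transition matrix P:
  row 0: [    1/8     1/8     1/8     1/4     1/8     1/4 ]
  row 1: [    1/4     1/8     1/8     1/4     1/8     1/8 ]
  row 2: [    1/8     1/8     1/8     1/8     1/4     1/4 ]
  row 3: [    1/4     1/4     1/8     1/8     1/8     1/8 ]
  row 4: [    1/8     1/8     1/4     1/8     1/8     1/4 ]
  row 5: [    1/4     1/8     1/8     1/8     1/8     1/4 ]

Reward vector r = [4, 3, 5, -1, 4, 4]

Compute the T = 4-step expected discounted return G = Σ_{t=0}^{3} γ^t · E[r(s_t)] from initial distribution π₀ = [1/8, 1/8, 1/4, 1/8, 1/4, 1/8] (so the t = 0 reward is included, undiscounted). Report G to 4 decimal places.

t=0: π = [0.1250, 0.1250, 0.2500, 0.1250, 0.2500, 0.1250], E[r] = 3.5000, γ^t·E[r] = 3.500000, running G = 3.500000
t=1: π = [0.1719, 0.1406, 0.1563, 0.1563, 0.1563, 0.2188], E[r] = 3.2344, γ^t·E[r] = 2.910938, running G = 6.410938
t=2: π = [0.1895, 0.1445, 0.1445, 0.1641, 0.1445, 0.2129], E[r] = 3.1797, γ^t·E[r] = 2.575547, running G = 8.986484
t=3: π = [0.1902, 0.1455, 0.1431, 0.1667, 0.1431, 0.2114], E[r] = 3.1638, γ^t·E[r] = 2.306424, running G = 11.292908

G = 11.2929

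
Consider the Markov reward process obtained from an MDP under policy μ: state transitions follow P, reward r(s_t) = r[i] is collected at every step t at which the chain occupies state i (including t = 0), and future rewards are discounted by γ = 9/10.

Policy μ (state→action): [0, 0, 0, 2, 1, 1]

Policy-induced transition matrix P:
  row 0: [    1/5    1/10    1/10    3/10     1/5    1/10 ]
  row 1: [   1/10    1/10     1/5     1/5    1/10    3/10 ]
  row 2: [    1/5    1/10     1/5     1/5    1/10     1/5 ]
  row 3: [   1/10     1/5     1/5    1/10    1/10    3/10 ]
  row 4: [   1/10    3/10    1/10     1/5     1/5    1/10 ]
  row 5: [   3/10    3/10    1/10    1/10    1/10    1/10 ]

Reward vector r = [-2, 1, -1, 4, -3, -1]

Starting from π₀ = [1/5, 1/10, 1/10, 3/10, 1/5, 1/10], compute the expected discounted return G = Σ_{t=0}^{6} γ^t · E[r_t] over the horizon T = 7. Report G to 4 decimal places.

G = -0.5863

t=0: π = [0.2000, 0.1000, 0.1000, 0.3000, 0.2000, 0.1000], E[r] = 0.1000, γ^t·E[r] = 0.100000, running G = 0.100000
t=1: π = [0.1500, 0.1900, 0.1500, 0.1800, 0.1400, 0.1900], E[r] = -0.1500, γ^t·E[r] = -0.135000, running G = -0.035000
t=2: π = [0.1680, 0.1840, 0.1520, 0.1780, 0.1290, 0.1890], E[r] = -0.1680, γ^t·E[r] = -0.136080, running G = -0.171080
t=3: π = [0.1698, 0.1814, 0.1514, 0.1801, 0.1297, 0.1876], E[r] = -0.1659, γ^t·E[r] = -0.120941, running G = -0.292021
t=4: π = [0.1696, 0.1815, 0.1513, 0.1802, 0.1300, 0.1874], E[r] = -0.1656, γ^t·E[r] = -0.108617, running G = -0.400638
t=5: π = [0.1696, 0.1815, 0.1513, 0.1802, 0.1300, 0.1875], E[r] = -0.1655, γ^t·E[r] = -0.097730, running G = -0.498368
t=6: π = [0.1696, 0.1815, 0.1513, 0.1802, 0.1300, 0.1875], E[r] = -0.1655, γ^t·E[r] = -0.087965, running G = -0.586333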